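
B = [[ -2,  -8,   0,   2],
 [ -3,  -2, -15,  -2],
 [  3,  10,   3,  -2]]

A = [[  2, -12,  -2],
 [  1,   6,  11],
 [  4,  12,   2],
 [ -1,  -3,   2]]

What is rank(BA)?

2

First compute BA:
[[-14, -30, -80],
 [-66, -150, -50],
 [ 30,  66, 106]]
Now row reduce the product.
R2 ← R2 − (33/7)·R1: [0, -60/7, 2290/7]
R3 ← R3 + (15/7)·R1: [0, 12/7, -458/7]
R3 ← R3 + (1/5)·R2: [0, 0, 0]
2 nonzero rows, so rank(BA) = 2.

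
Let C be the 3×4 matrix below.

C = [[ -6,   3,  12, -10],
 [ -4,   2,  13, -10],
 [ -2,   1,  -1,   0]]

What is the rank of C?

Row reduce to echelon form.
R2 ← R2 − (2/3)·R1: [0, 0, 5, -10/3]
R3 ← R3 − (1/3)·R1: [0, 0, -5, 10/3]
R3 ← R3 + R2: [0, 0, 0, 0]
Echelon form has 2 nonzero rows, so rank(C) = 2.

2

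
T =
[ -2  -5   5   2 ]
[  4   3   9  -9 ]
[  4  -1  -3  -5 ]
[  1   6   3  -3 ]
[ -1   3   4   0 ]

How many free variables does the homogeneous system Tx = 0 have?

Row reduce to echelon form.
R2 ← R2 + (2)·R1: [0, -7, 19, -5]
R3 ← R3 + (2)·R1: [0, -11, 7, -1]
R4 ← R4 + (1/2)·R1: [0, 7/2, 11/2, -2]
R5 ← R5 − (1/2)·R1: [0, 11/2, 3/2, -1]
R3 ← R3 − (11/7)·R2: [0, 0, -160/7, 48/7]
R4 ← R4 + (1/2)·R2: [0, 0, 15, -9/2]
R5 ← R5 + (11/14)·R2: [0, 0, 115/7, -69/14]
R4 ← R4 + (21/32)·R3: [0, 0, 0, 0]
R5 ← R5 + (23/32)·R3: [0, 0, 0, 0]
3 nonzero rows, so rank(T) = 3.
T has 4 columns; by rank–nullity, nullity = 4 − 3 = 1.

1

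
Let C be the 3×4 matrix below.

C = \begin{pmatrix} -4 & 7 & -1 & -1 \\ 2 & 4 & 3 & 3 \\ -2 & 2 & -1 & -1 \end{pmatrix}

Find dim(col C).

Row reduce to echelon form.
R2 ← R2 + (1/2)·R1: [0, 15/2, 5/2, 5/2]
R3 ← R3 − (1/2)·R1: [0, -3/2, -1/2, -1/2]
R3 ← R3 + (1/5)·R2: [0, 0, 0, 0]
Echelon form has 2 nonzero rows, so rank(C) = 2.
The column space has dimension equal to the rank: 2.

2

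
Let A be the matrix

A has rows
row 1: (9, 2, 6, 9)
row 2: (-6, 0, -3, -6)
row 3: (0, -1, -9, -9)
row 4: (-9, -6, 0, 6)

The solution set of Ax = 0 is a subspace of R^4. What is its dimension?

0

Row reduce to echelon form.
R2 ← R2 + (2/3)·R1: [0, 4/3, 1, 0]
R4 ← R4 + R1: [0, -4, 6, 15]
R3 ← R3 + (3/4)·R2: [0, 0, -33/4, -9]
R4 ← R4 + (3)·R2: [0, 0, 9, 15]
R4 ← R4 + (12/11)·R3: [0, 0, 0, 57/11]
4 nonzero rows, so rank(A) = 4.
A has 4 columns; by rank–nullity, nullity = 4 − 4 = 0.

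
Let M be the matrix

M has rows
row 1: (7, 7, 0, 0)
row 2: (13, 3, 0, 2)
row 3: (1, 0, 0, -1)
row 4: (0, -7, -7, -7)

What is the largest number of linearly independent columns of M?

4

Row reduce to echelon form.
R2 ← R2 − (13/7)·R1: [0, -10, 0, 2]
R3 ← R3 − (1/7)·R1: [0, -1, 0, -1]
R3 ← R3 − (1/10)·R2: [0, 0, 0, -6/5]
R4 ← R4 − (7/10)·R2: [0, 0, -7, -42/5]
Swap R3 ↔ R4
Echelon form has 4 nonzero rows, so rank(M) = 4.
The rank gives the maximum number of linearly independent columns: 4.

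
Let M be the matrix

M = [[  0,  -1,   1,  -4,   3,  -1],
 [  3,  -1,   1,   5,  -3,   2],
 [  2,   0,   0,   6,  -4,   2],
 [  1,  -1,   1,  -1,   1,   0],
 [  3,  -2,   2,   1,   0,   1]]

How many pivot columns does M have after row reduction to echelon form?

Row reduce to echelon form.
Swap R1 ↔ R2
R3 ← R3 − (2/3)·R1: [0, 2/3, -2/3, 8/3, -2, 2/3]
R4 ← R4 − (1/3)·R1: [0, -2/3, 2/3, -8/3, 2, -2/3]
R5 ← R5 − R1: [0, -1, 1, -4, 3, -1]
R3 ← R3 + (2/3)·R2: [0, 0, 0, 0, 0, 0]
R4 ← R4 − (2/3)·R2: [0, 0, 0, 0, 0, 0]
R5 ← R5 − R2: [0, 0, 0, 0, 0, 0]
Echelon form has 2 nonzero rows, so rank(M) = 2.
Each nonzero row contributes one pivot column: 2 pivot columns.

2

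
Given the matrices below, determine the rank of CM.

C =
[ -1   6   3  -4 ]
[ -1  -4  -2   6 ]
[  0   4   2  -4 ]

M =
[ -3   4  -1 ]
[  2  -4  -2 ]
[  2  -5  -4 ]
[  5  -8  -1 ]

First compute CM:
[[  1, -11, -19],
 [ 21, -26,  11],
 [ -8,   6, -12]]
Now row reduce the product.
R2 ← R2 − (21)·R1: [0, 205, 410]
R3 ← R3 + (8)·R1: [0, -82, -164]
R3 ← R3 + (2/5)·R2: [0, 0, 0]
2 nonzero rows, so rank(CM) = 2.

2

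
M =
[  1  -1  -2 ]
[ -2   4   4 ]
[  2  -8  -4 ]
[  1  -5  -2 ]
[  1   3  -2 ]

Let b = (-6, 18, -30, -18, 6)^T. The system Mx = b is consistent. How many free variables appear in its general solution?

Row reduce the augmented matrix [M | b].
R2 ← R2 + (2)·R1: [0, 2, 0, 6]
R3 ← R3 − (2)·R1: [0, -6, 0, -18]
R4 ← R4 − R1: [0, -4, 0, -12]
R5 ← R5 − R1: [0, 4, 0, 12]
R3 ← R3 + (3)·R2: [0, 0, 0, 0]
R4 ← R4 + (2)·R2: [0, 0, 0, 0]
R5 ← R5 − (2)·R2: [0, 0, 0, 0]
The echelon form has 2 nonzero rows, and every pivot lies in the first 3 columns, so rank(M) = rank([M|b]) = 2.
The system is consistent.
Free variables = (unknowns) − (rank) = 3 − 2 = 1.

1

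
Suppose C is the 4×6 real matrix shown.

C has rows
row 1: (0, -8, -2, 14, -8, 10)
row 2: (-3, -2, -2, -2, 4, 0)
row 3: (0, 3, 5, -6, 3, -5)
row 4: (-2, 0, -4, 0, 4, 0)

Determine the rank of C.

Row reduce to echelon form.
Swap R1 ↔ R2
R4 ← R4 − (2/3)·R1: [0, 4/3, -8/3, 4/3, 4/3, 0]
R3 ← R3 + (3/8)·R2: [0, 0, 17/4, -3/4, 0, -5/4]
R4 ← R4 + (1/6)·R2: [0, 0, -3, 11/3, 0, 5/3]
R4 ← R4 + (12/17)·R3: [0, 0, 0, 160/51, 0, 40/51]
Echelon form has 4 nonzero rows, so rank(C) = 4.

4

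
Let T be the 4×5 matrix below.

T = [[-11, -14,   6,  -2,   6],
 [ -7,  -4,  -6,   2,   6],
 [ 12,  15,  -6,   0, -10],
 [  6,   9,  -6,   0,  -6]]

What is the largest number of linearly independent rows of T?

Row reduce to echelon form.
R2 ← R2 − (7/11)·R1: [0, 54/11, -108/11, 36/11, 24/11]
R3 ← R3 + (12/11)·R1: [0, -3/11, 6/11, -24/11, -38/11]
R4 ← R4 + (6/11)·R1: [0, 15/11, -30/11, -12/11, -30/11]
R3 ← R3 + (1/18)·R2: [0, 0, 0, -2, -10/3]
R4 ← R4 − (5/18)·R2: [0, 0, 0, -2, -10/3]
R4 ← R4 − R3: [0, 0, 0, 0, 0]
Echelon form has 3 nonzero rows, so rank(T) = 3.
The rank gives the maximum number of linearly independent rows: 3.

3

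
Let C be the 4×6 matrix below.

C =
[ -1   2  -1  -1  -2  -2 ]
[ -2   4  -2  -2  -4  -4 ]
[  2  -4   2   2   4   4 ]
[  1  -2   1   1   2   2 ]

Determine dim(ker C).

5

Row reduce to echelon form.
R2 ← R2 − (2)·R1: [0, 0, 0, 0, 0, 0]
R3 ← R3 + (2)·R1: [0, 0, 0, 0, 0, 0]
R4 ← R4 + R1: [0, 0, 0, 0, 0, 0]
1 nonzero row, so rank(C) = 1.
C has 6 columns; by rank–nullity, nullity = 6 − 1 = 5.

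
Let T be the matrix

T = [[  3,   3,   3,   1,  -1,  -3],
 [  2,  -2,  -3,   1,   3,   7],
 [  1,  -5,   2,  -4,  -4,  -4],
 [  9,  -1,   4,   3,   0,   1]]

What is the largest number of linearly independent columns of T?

4

Row reduce to echelon form.
R2 ← R2 − (2/3)·R1: [0, -4, -5, 1/3, 11/3, 9]
R3 ← R3 − (1/3)·R1: [0, -6, 1, -13/3, -11/3, -3]
R4 ← R4 − (3)·R1: [0, -10, -5, 0, 3, 10]
R3 ← R3 − (3/2)·R2: [0, 0, 17/2, -29/6, -55/6, -33/2]
R4 ← R4 − (5/2)·R2: [0, 0, 15/2, -5/6, -37/6, -25/2]
R4 ← R4 − (15/17)·R3: [0, 0, 0, 175/51, 98/51, 35/17]
Echelon form has 4 nonzero rows, so rank(T) = 4.
The rank gives the maximum number of linearly independent columns: 4.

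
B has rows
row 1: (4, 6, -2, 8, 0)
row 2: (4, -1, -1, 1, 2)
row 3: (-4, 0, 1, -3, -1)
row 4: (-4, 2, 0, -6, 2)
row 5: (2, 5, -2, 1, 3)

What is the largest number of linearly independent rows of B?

3

Row reduce to echelon form.
R2 ← R2 − R1: [0, -7, 1, -7, 2]
R3 ← R3 + R1: [0, 6, -1, 5, -1]
R4 ← R4 + R1: [0, 8, -2, 2, 2]
R5 ← R5 − (1/2)·R1: [0, 2, -1, -3, 3]
R3 ← R3 + (6/7)·R2: [0, 0, -1/7, -1, 5/7]
R4 ← R4 + (8/7)·R2: [0, 0, -6/7, -6, 30/7]
R5 ← R5 + (2/7)·R2: [0, 0, -5/7, -5, 25/7]
R4 ← R4 − (6)·R3: [0, 0, 0, 0, 0]
R5 ← R5 − (5)·R3: [0, 0, 0, 0, 0]
Echelon form has 3 nonzero rows, so rank(B) = 3.
The rank gives the maximum number of linearly independent rows: 3.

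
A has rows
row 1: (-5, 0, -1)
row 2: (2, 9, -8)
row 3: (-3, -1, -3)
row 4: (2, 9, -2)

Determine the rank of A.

Row reduce to echelon form.
R2 ← R2 + (2/5)·R1: [0, 9, -42/5]
R3 ← R3 − (3/5)·R1: [0, -1, -12/5]
R4 ← R4 + (2/5)·R1: [0, 9, -12/5]
R3 ← R3 + (1/9)·R2: [0, 0, -10/3]
R4 ← R4 − R2: [0, 0, 6]
R4 ← R4 + (9/5)·R3: [0, 0, 0]
Echelon form has 3 nonzero rows, so rank(A) = 3.

3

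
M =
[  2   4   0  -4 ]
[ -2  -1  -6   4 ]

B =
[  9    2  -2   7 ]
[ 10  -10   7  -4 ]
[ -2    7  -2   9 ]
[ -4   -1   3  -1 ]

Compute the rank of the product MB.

2

First compute MB:
[[ 74, -32,  12,   2],
 [-32, -40,  21, -68]]
Now row reduce the product.
R2 ← R2 + (16/37)·R1: [0, -1992/37, 969/37, -2484/37]
2 nonzero rows, so rank(MB) = 2.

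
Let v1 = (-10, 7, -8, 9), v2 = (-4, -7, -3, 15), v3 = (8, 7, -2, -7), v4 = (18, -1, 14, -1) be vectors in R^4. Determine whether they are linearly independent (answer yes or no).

yes

Form the matrix with these vectors as rows and row reduce.
R2 ← R2 − (2/5)·R1: [0, -49/5, 1/5, 57/5]
R3 ← R3 + (4/5)·R1: [0, 63/5, -42/5, 1/5]
R4 ← R4 + (9/5)·R1: [0, 58/5, -2/5, 76/5]
R3 ← R3 + (9/7)·R2: [0, 0, -57/7, 104/7]
R4 ← R4 + (58/49)·R2: [0, 0, -8/49, 1406/49]
R4 ← R4 − (8/399)·R3: [0, 0, 0, 11330/399]
4 nonzero rows, so the 4 vectors span a space of dimension 4.
Since 4 = 4, the vectors are linearly independent.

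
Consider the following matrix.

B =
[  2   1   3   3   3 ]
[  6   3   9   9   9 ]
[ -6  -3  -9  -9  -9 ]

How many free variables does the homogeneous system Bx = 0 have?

4

Row reduce to echelon form.
R2 ← R2 − (3)·R1: [0, 0, 0, 0, 0]
R3 ← R3 + (3)·R1: [0, 0, 0, 0, 0]
1 nonzero row, so rank(B) = 1.
B has 5 columns; by rank–nullity, nullity = 5 − 1 = 4.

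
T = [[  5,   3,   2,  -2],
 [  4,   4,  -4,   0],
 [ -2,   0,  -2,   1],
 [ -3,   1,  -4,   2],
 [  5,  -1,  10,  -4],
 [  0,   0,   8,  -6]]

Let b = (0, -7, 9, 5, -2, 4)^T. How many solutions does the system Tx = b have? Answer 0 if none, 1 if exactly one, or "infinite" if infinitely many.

0

Row reduce the augmented matrix [T | b].
R2 ← R2 − (4/5)·R1: [0, 8/5, -28/5, 8/5, -7]
R3 ← R3 + (2/5)·R1: [0, 6/5, -6/5, 1/5, 9]
R4 ← R4 + (3/5)·R1: [0, 14/5, -14/5, 4/5, 5]
R5 ← R5 − R1: [0, -4, 8, -2, -2]
R3 ← R3 − (3/4)·R2: [0, 0, 3, -1, 57/4]
R4 ← R4 − (7/4)·R2: [0, 0, 7, -2, 69/4]
R5 ← R5 + (5/2)·R2: [0, 0, -6, 2, -39/2]
R4 ← R4 − (7/3)·R3: [0, 0, 0, 1/3, -16]
R5 ← R5 + (2)·R3: [0, 0, 0, 0, 9]
R6 ← R6 − (8/3)·R3: [0, 0, 0, -10/3, -34]
R6 ← R6 + (10)·R4: [0, 0, 0, 0, -194]
R6 ← R6 + (194/9)·R5: [0, 0, 0, 0, 0]
The echelon form has 5 nonzero rows; the last pivot sits in the augmented column, so rank(T) = 4 but rank([T|b]) = 5.
Since the ranks differ, the system is inconsistent.
It has no solutions.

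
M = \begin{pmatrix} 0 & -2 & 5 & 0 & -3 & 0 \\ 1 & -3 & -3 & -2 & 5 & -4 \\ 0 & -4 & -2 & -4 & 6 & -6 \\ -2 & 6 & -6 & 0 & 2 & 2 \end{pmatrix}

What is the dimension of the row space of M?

Row reduce to echelon form.
Swap R1 ↔ R2
R4 ← R4 + (2)·R1: [0, 0, -12, -4, 12, -6]
R3 ← R3 − (2)·R2: [0, 0, -12, -4, 12, -6]
R4 ← R4 − R3: [0, 0, 0, 0, 0, 0]
Echelon form has 3 nonzero rows, so rank(M) = 3.
The row space has dimension equal to the rank: 3.

3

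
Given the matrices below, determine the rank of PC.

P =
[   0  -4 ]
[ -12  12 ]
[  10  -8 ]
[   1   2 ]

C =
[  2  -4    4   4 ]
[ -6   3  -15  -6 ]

First compute PC:
[[ 24, -12,  60,  24],
 [-96,  84, -228, -120],
 [ 68, -64, 160,  88],
 [-10,   2, -26,  -8]]
Now row reduce the product.
R2 ← R2 + (4)·R1: [0, 36, 12, -24]
R3 ← R3 − (17/6)·R1: [0, -30, -10, 20]
R4 ← R4 + (5/12)·R1: [0, -3, -1, 2]
R3 ← R3 + (5/6)·R2: [0, 0, 0, 0]
R4 ← R4 + (1/12)·R2: [0, 0, 0, 0]
2 nonzero rows, so rank(PC) = 2.

2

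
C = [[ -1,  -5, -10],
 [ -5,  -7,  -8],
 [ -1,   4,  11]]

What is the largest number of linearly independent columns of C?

2

Row reduce to echelon form.
R2 ← R2 − (5)·R1: [0, 18, 42]
R3 ← R3 − R1: [0, 9, 21]
R3 ← R3 − (1/2)·R2: [0, 0, 0]
Echelon form has 2 nonzero rows, so rank(C) = 2.
The rank gives the maximum number of linearly independent columns: 2.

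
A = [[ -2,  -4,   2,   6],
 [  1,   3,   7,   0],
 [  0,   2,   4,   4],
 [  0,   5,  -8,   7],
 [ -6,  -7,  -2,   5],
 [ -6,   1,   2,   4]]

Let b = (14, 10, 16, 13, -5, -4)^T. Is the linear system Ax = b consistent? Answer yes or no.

Row reduce the augmented matrix [A | b].
R2 ← R2 + (1/2)·R1: [0, 1, 8, 3, 17]
R5 ← R5 − (3)·R1: [0, 5, -8, -13, -47]
R6 ← R6 − (3)·R1: [0, 13, -4, -14, -46]
R3 ← R3 − (2)·R2: [0, 0, -12, -2, -18]
R4 ← R4 − (5)·R2: [0, 0, -48, -8, -72]
R5 ← R5 − (5)·R2: [0, 0, -48, -28, -132]
R6 ← R6 − (13)·R2: [0, 0, -108, -53, -267]
R4 ← R4 − (4)·R3: [0, 0, 0, 0, 0]
R5 ← R5 − (4)·R3: [0, 0, 0, -20, -60]
R6 ← R6 − (9)·R3: [0, 0, 0, -35, -105]
Swap R4 ↔ R5
R6 ← R6 − (7/4)·R4: [0, 0, 0, 0, 0]
The echelon form has 4 nonzero rows, and every pivot lies in the first 4 columns, so rank(A) = rank([A|b]) = 4.
The system is consistent.

yes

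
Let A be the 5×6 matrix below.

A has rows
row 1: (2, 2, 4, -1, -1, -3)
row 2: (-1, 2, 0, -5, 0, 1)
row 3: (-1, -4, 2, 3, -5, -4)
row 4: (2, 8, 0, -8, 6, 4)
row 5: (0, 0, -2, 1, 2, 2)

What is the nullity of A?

Row reduce to echelon form.
R2 ← R2 + (1/2)·R1: [0, 3, 2, -11/2, -1/2, -1/2]
R3 ← R3 + (1/2)·R1: [0, -3, 4, 5/2, -11/2, -11/2]
R4 ← R4 − R1: [0, 6, -4, -7, 7, 7]
R3 ← R3 + R2: [0, 0, 6, -3, -6, -6]
R4 ← R4 − (2)·R2: [0, 0, -8, 4, 8, 8]
R4 ← R4 + (4/3)·R3: [0, 0, 0, 0, 0, 0]
R5 ← R5 + (1/3)·R3: [0, 0, 0, 0, 0, 0]
3 nonzero rows, so rank(A) = 3.
A has 6 columns; by rank–nullity, nullity = 6 − 3 = 3.

3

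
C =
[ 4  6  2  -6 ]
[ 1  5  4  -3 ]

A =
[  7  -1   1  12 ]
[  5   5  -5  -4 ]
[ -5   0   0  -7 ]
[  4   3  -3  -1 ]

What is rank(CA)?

First compute CA:
[[ 24,   8,  -8,  16],
 [  0,  15, -15, -33]]
Now row reduce the product.
2 nonzero rows, so rank(CA) = 2.

2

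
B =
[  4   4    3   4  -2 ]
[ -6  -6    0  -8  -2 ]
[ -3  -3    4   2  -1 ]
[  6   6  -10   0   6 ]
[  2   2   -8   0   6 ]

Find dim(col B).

Row reduce to echelon form.
R2 ← R2 + (3/2)·R1: [0, 0, 9/2, -2, -5]
R3 ← R3 + (3/4)·R1: [0, 0, 25/4, 5, -5/2]
R4 ← R4 − (3/2)·R1: [0, 0, -29/2, -6, 9]
R5 ← R5 − (1/2)·R1: [0, 0, -19/2, -2, 7]
R3 ← R3 − (25/18)·R2: [0, 0, 0, 70/9, 40/9]
R4 ← R4 + (29/9)·R2: [0, 0, 0, -112/9, -64/9]
R5 ← R5 + (19/9)·R2: [0, 0, 0, -56/9, -32/9]
R4 ← R4 + (8/5)·R3: [0, 0, 0, 0, 0]
R5 ← R5 + (4/5)·R3: [0, 0, 0, 0, 0]
Echelon form has 3 nonzero rows, so rank(B) = 3.
The column space has dimension equal to the rank: 3.

3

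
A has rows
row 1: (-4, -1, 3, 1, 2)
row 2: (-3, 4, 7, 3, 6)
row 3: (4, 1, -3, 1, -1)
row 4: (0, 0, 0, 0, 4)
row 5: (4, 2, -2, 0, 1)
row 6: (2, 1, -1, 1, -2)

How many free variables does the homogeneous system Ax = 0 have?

1

Row reduce to echelon form.
R2 ← R2 − (3/4)·R1: [0, 19/4, 19/4, 9/4, 9/2]
R3 ← R3 + R1: [0, 0, 0, 2, 1]
R5 ← R5 + R1: [0, 1, 1, 1, 3]
R6 ← R6 + (1/2)·R1: [0, 1/2, 1/2, 3/2, -1]
R5 ← R5 − (4/19)·R2: [0, 0, 0, 10/19, 39/19]
R6 ← R6 − (2/19)·R2: [0, 0, 0, 24/19, -28/19]
R5 ← R5 − (5/19)·R3: [0, 0, 0, 0, 34/19]
R6 ← R6 − (12/19)·R3: [0, 0, 0, 0, -40/19]
R5 ← R5 − (17/38)·R4: [0, 0, 0, 0, 0]
R6 ← R6 + (10/19)·R4: [0, 0, 0, 0, 0]
4 nonzero rows, so rank(A) = 4.
A has 5 columns; by rank–nullity, nullity = 5 − 4 = 1.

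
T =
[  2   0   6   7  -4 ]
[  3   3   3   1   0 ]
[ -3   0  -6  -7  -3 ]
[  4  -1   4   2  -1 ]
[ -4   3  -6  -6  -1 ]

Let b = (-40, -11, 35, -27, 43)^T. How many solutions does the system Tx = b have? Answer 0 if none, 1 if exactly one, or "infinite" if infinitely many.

infinite

Row reduce the augmented matrix [T | b].
R2 ← R2 − (3/2)·R1: [0, 3, -6, -19/2, 6, 49]
R3 ← R3 + (3/2)·R1: [0, 0, 3, 7/2, -9, -25]
R4 ← R4 − (2)·R1: [0, -1, -8, -12, 7, 53]
R5 ← R5 + (2)·R1: [0, 3, 6, 8, -9, -37]
R4 ← R4 + (1/3)·R2: [0, 0, -10, -91/6, 9, 208/3]
R5 ← R5 − R2: [0, 0, 12, 35/2, -15, -86]
R4 ← R4 + (10/3)·R3: [0, 0, 0, -7/2, -21, -14]
R5 ← R5 − (4)·R3: [0, 0, 0, 7/2, 21, 14]
R5 ← R5 + R4: [0, 0, 0, 0, 0, 0]
The echelon form has 4 nonzero rows, and every pivot lies in the first 5 columns, so rank(T) = rank([T|b]) = 4.
The system is consistent.
rank = 4 < 5 unknowns, so there are infinitely many solutions.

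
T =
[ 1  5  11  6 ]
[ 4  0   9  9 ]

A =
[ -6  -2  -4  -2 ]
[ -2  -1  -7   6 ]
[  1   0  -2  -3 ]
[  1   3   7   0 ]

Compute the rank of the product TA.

First compute TA:
[[  1,  11, -19,  -5],
 [ -6,  19,  29, -35]]
Now row reduce the product.
R2 ← R2 + (6)·R1: [0, 85, -85, -65]
2 nonzero rows, so rank(TA) = 2.

2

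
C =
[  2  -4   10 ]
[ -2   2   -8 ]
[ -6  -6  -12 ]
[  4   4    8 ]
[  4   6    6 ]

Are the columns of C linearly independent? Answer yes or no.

Row reduce C to echelon form.
R2 ← R2 + R1: [0, -2, 2]
R3 ← R3 + (3)·R1: [0, -18, 18]
R4 ← R4 − (2)·R1: [0, 12, -12]
R5 ← R5 − (2)·R1: [0, 14, -14]
R3 ← R3 − (9)·R2: [0, 0, 0]
R4 ← R4 + (6)·R2: [0, 0, 0]
R5 ← R5 + (7)·R2: [0, 0, 0]
2 pivots among 3 columns.
Only 2 < 3 pivot columns, so the columns are linearly dependent.

no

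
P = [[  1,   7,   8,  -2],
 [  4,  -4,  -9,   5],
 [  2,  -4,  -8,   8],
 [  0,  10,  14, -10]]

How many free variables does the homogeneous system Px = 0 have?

Row reduce to echelon form.
R2 ← R2 − (4)·R1: [0, -32, -41, 13]
R3 ← R3 − (2)·R1: [0, -18, -24, 12]
R3 ← R3 − (9/16)·R2: [0, 0, -15/16, 75/16]
R4 ← R4 + (5/16)·R2: [0, 0, 19/16, -95/16]
R4 ← R4 + (19/15)·R3: [0, 0, 0, 0]
3 nonzero rows, so rank(P) = 3.
P has 4 columns; by rank–nullity, nullity = 4 − 3 = 1.

1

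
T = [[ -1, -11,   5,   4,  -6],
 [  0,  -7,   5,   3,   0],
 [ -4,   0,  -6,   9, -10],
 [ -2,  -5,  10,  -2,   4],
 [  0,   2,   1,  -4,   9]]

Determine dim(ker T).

0

Row reduce to echelon form.
R3 ← R3 − (4)·R1: [0, 44, -26, -7, 14]
R4 ← R4 − (2)·R1: [0, 17, 0, -10, 16]
R3 ← R3 + (44/7)·R2: [0, 0, 38/7, 83/7, 14]
R4 ← R4 + (17/7)·R2: [0, 0, 85/7, -19/7, 16]
R5 ← R5 + (2/7)·R2: [0, 0, 17/7, -22/7, 9]
R4 ← R4 − (85/38)·R3: [0, 0, 0, -1111/38, -291/19]
R5 ← R5 − (17/38)·R3: [0, 0, 0, -321/38, 52/19]
R5 ← R5 − (321/1111)·R4: [0, 0, 0, 0, 7957/1111]
5 nonzero rows, so rank(T) = 5.
T has 5 columns; by rank–nullity, nullity = 5 − 5 = 0.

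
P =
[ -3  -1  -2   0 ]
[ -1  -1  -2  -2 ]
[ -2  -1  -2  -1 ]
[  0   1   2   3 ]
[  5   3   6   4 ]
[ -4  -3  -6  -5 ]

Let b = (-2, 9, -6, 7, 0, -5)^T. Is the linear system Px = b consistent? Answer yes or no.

Row reduce the augmented matrix [P | b].
R2 ← R2 − (1/3)·R1: [0, -2/3, -4/3, -2, 29/3]
R3 ← R3 − (2/3)·R1: [0, -1/3, -2/3, -1, -14/3]
R5 ← R5 + (5/3)·R1: [0, 4/3, 8/3, 4, -10/3]
R6 ← R6 − (4/3)·R1: [0, -5/3, -10/3, -5, -7/3]
R3 ← R3 − (1/2)·R2: [0, 0, 0, 0, -19/2]
R4 ← R4 + (3/2)·R2: [0, 0, 0, 0, 43/2]
R5 ← R5 + (2)·R2: [0, 0, 0, 0, 16]
R6 ← R6 − (5/2)·R2: [0, 0, 0, 0, -53/2]
R4 ← R4 + (43/19)·R3: [0, 0, 0, 0, 0]
R5 ← R5 + (32/19)·R3: [0, 0, 0, 0, 0]
R6 ← R6 − (53/19)·R3: [0, 0, 0, 0, 0]
The echelon form has 3 nonzero rows; the last pivot sits in the augmented column, so rank(P) = 2 but rank([P|b]) = 3.
Since the ranks differ, the system is inconsistent.

no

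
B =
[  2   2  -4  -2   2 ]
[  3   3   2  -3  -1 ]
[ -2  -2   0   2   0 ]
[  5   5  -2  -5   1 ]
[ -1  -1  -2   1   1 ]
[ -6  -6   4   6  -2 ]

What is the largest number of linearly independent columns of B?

2

Row reduce to echelon form.
R2 ← R2 − (3/2)·R1: [0, 0, 8, 0, -4]
R3 ← R3 + R1: [0, 0, -4, 0, 2]
R4 ← R4 − (5/2)·R1: [0, 0, 8, 0, -4]
R5 ← R5 + (1/2)·R1: [0, 0, -4, 0, 2]
R6 ← R6 + (3)·R1: [0, 0, -8, 0, 4]
R3 ← R3 + (1/2)·R2: [0, 0, 0, 0, 0]
R4 ← R4 − R2: [0, 0, 0, 0, 0]
R5 ← R5 + (1/2)·R2: [0, 0, 0, 0, 0]
R6 ← R6 + R2: [0, 0, 0, 0, 0]
Echelon form has 2 nonzero rows, so rank(B) = 2.
The rank gives the maximum number of linearly independent columns: 2.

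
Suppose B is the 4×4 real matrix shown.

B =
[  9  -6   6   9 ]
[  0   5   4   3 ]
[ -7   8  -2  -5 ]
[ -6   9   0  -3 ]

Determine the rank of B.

Row reduce to echelon form.
R3 ← R3 + (7/9)·R1: [0, 10/3, 8/3, 2]
R4 ← R4 + (2/3)·R1: [0, 5, 4, 3]
R3 ← R3 − (2/3)·R2: [0, 0, 0, 0]
R4 ← R4 − R2: [0, 0, 0, 0]
Echelon form has 2 nonzero rows, so rank(B) = 2.

2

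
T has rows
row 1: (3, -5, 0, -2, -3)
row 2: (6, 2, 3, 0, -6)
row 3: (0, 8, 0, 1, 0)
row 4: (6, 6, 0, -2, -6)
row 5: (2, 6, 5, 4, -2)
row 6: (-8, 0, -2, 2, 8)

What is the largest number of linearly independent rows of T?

3

Row reduce to echelon form.
R2 ← R2 − (2)·R1: [0, 12, 3, 4, 0]
R4 ← R4 − (2)·R1: [0, 16, 0, 2, 0]
R5 ← R5 − (2/3)·R1: [0, 28/3, 5, 16/3, 0]
R6 ← R6 + (8/3)·R1: [0, -40/3, -2, -10/3, 0]
R3 ← R3 − (2/3)·R2: [0, 0, -2, -5/3, 0]
R4 ← R4 − (4/3)·R2: [0, 0, -4, -10/3, 0]
R5 ← R5 − (7/9)·R2: [0, 0, 8/3, 20/9, 0]
R6 ← R6 + (10/9)·R2: [0, 0, 4/3, 10/9, 0]
R4 ← R4 − (2)·R3: [0, 0, 0, 0, 0]
R5 ← R5 + (4/3)·R3: [0, 0, 0, 0, 0]
R6 ← R6 + (2/3)·R3: [0, 0, 0, 0, 0]
Echelon form has 3 nonzero rows, so rank(T) = 3.
The rank gives the maximum number of linearly independent rows: 3.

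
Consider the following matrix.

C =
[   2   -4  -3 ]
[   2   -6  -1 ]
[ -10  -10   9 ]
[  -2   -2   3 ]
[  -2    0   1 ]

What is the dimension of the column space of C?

Row reduce to echelon form.
R2 ← R2 − R1: [0, -2, 2]
R3 ← R3 + (5)·R1: [0, -30, -6]
R4 ← R4 + R1: [0, -6, 0]
R5 ← R5 + R1: [0, -4, -2]
R3 ← R3 − (15)·R2: [0, 0, -36]
R4 ← R4 − (3)·R2: [0, 0, -6]
R5 ← R5 − (2)·R2: [0, 0, -6]
R4 ← R4 − (1/6)·R3: [0, 0, 0]
R5 ← R5 − (1/6)·R3: [0, 0, 0]
Echelon form has 3 nonzero rows, so rank(C) = 3.
The column space has dimension equal to the rank: 3.

3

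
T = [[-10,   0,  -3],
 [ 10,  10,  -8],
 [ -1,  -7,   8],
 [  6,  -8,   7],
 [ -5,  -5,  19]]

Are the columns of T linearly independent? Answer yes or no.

Row reduce T to echelon form.
R2 ← R2 + R1: [0, 10, -11]
R3 ← R3 − (1/10)·R1: [0, -7, 83/10]
R4 ← R4 + (3/5)·R1: [0, -8, 26/5]
R5 ← R5 − (1/2)·R1: [0, -5, 41/2]
R3 ← R3 + (7/10)·R2: [0, 0, 3/5]
R4 ← R4 + (4/5)·R2: [0, 0, -18/5]
R5 ← R5 + (1/2)·R2: [0, 0, 15]
R4 ← R4 + (6)·R3: [0, 0, 0]
R5 ← R5 − (25)·R3: [0, 0, 0]
3 pivots among 3 columns.
Every column is a pivot column, so the columns are linearly independent.

yes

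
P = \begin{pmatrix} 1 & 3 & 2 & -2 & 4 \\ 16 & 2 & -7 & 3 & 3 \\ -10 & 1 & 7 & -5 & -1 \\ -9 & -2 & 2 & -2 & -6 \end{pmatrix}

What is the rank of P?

4

Row reduce to echelon form.
R2 ← R2 − (16)·R1: [0, -46, -39, 35, -61]
R3 ← R3 + (10)·R1: [0, 31, 27, -25, 39]
R4 ← R4 + (9)·R1: [0, 25, 20, -20, 30]
R3 ← R3 + (31/46)·R2: [0, 0, 33/46, -65/46, -97/46]
R4 ← R4 + (25/46)·R2: [0, 0, -55/46, -45/46, -145/46]
R4 ← R4 + (5/3)·R3: [0, 0, 0, -10/3, -20/3]
Echelon form has 4 nonzero rows, so rank(P) = 4.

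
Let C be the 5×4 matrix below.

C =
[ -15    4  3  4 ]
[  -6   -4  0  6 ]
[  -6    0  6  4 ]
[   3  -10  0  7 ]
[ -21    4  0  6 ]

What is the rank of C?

Row reduce to echelon form.
R2 ← R2 − (2/5)·R1: [0, -28/5, -6/5, 22/5]
R3 ← R3 − (2/5)·R1: [0, -8/5, 24/5, 12/5]
R4 ← R4 + (1/5)·R1: [0, -46/5, 3/5, 39/5]
R5 ← R5 − (7/5)·R1: [0, -8/5, -21/5, 2/5]
R3 ← R3 − (2/7)·R2: [0, 0, 36/7, 8/7]
R4 ← R4 − (23/14)·R2: [0, 0, 18/7, 4/7]
R5 ← R5 − (2/7)·R2: [0, 0, -27/7, -6/7]
R4 ← R4 − (1/2)·R3: [0, 0, 0, 0]
R5 ← R5 + (3/4)·R3: [0, 0, 0, 0]
Echelon form has 3 nonzero rows, so rank(C) = 3.

3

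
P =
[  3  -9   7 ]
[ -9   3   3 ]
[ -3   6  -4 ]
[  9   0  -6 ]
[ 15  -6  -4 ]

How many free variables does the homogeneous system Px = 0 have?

Row reduce to echelon form.
R2 ← R2 + (3)·R1: [0, -24, 24]
R3 ← R3 + R1: [0, -3, 3]
R4 ← R4 − (3)·R1: [0, 27, -27]
R5 ← R5 − (5)·R1: [0, 39, -39]
R3 ← R3 − (1/8)·R2: [0, 0, 0]
R4 ← R4 + (9/8)·R2: [0, 0, 0]
R5 ← R5 + (13/8)·R2: [0, 0, 0]
2 nonzero rows, so rank(P) = 2.
P has 3 columns; by rank–nullity, nullity = 3 − 2 = 1.

1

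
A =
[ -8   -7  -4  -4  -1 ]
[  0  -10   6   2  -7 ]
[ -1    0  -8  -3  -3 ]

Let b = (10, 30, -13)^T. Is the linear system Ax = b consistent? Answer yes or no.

yes

Row reduce the augmented matrix [A | b].
R3 ← R3 − (1/8)·R1: [0, 7/8, -15/2, -5/2, -23/8, -57/4]
R3 ← R3 + (7/80)·R2: [0, 0, -279/40, -93/40, -279/80, -93/8]
The echelon form has 3 nonzero rows, and every pivot lies in the first 5 columns, so rank(A) = rank([A|b]) = 3.
The system is consistent.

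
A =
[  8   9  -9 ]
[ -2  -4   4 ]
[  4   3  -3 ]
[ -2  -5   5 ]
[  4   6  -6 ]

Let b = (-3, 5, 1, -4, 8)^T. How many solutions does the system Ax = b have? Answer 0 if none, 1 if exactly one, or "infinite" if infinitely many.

0

Row reduce the augmented matrix [A | b].
R2 ← R2 + (1/4)·R1: [0, -7/4, 7/4, 17/4]
R3 ← R3 − (1/2)·R1: [0, -3/2, 3/2, 5/2]
R4 ← R4 + (1/4)·R1: [0, -11/4, 11/4, -19/4]
R5 ← R5 − (1/2)·R1: [0, 3/2, -3/2, 19/2]
R3 ← R3 − (6/7)·R2: [0, 0, 0, -8/7]
R4 ← R4 − (11/7)·R2: [0, 0, 0, -80/7]
R5 ← R5 + (6/7)·R2: [0, 0, 0, 92/7]
R4 ← R4 − (10)·R3: [0, 0, 0, 0]
R5 ← R5 + (23/2)·R3: [0, 0, 0, 0]
The echelon form has 3 nonzero rows; the last pivot sits in the augmented column, so rank(A) = 2 but rank([A|b]) = 3.
Since the ranks differ, the system is inconsistent.
It has no solutions.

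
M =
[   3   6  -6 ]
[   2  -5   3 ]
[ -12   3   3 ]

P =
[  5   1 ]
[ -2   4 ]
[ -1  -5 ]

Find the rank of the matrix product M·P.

2

First compute MP:
[[  9,  57],
 [ 17, -33],
 [-69, -15]]
Now row reduce the product.
R2 ← R2 − (17/9)·R1: [0, -422/3]
R3 ← R3 + (23/3)·R1: [0, 422]
R3 ← R3 + (3)·R2: [0, 0]
2 nonzero rows, so rank(MP) = 2.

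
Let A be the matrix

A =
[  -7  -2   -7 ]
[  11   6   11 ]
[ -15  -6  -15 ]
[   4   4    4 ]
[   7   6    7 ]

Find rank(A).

2

Row reduce to echelon form.
R2 ← R2 + (11/7)·R1: [0, 20/7, 0]
R3 ← R3 − (15/7)·R1: [0, -12/7, 0]
R4 ← R4 + (4/7)·R1: [0, 20/7, 0]
R5 ← R5 + R1: [0, 4, 0]
R3 ← R3 + (3/5)·R2: [0, 0, 0]
R4 ← R4 − R2: [0, 0, 0]
R5 ← R5 − (7/5)·R2: [0, 0, 0]
Echelon form has 2 nonzero rows, so rank(A) = 2.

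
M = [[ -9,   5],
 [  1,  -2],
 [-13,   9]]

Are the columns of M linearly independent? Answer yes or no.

yes

Row reduce M to echelon form.
R2 ← R2 + (1/9)·R1: [0, -13/9]
R3 ← R3 − (13/9)·R1: [0, 16/9]
R3 ← R3 + (16/13)·R2: [0, 0]
2 pivots among 2 columns.
Every column is a pivot column, so the columns are linearly independent.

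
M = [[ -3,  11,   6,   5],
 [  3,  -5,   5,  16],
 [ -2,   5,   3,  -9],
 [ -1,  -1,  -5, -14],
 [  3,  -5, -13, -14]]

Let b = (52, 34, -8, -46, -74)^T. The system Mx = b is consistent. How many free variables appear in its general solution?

0

Row reduce the augmented matrix [M | b].
R2 ← R2 + R1: [0, 6, 11, 21, 86]
R3 ← R3 − (2/3)·R1: [0, -7/3, -1, -37/3, -128/3]
R4 ← R4 − (1/3)·R1: [0, -14/3, -7, -47/3, -190/3]
R5 ← R5 + R1: [0, 6, -7, -9, -22]
R3 ← R3 + (7/18)·R2: [0, 0, 59/18, -25/6, -83/9]
R4 ← R4 + (7/9)·R2: [0, 0, 14/9, 2/3, 32/9]
R5 ← R5 − R2: [0, 0, -18, -30, -108]
R4 ← R4 − (28/59)·R3: [0, 0, 0, 156/59, 468/59]
R5 ← R5 + (324/59)·R3: [0, 0, 0, -3120/59, -9360/59]
R5 ← R5 + (20)·R4: [0, 0, 0, 0, 0]
The echelon form has 4 nonzero rows, and every pivot lies in the first 4 columns, so rank(M) = rank([M|b]) = 4.
The system is consistent.
Free variables = (unknowns) − (rank) = 4 − 4 = 0.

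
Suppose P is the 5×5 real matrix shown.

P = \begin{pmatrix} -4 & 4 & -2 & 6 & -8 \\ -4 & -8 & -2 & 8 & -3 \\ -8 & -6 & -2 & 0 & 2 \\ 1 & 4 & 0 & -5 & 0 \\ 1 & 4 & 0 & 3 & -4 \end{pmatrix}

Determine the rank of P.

4

Row reduce to echelon form.
R2 ← R2 − R1: [0, -12, 0, 2, 5]
R3 ← R3 − (2)·R1: [0, -14, 2, -12, 18]
R4 ← R4 + (1/4)·R1: [0, 5, -1/2, -7/2, -2]
R5 ← R5 + (1/4)·R1: [0, 5, -1/2, 9/2, -6]
R3 ← R3 − (7/6)·R2: [0, 0, 2, -43/3, 73/6]
R4 ← R4 + (5/12)·R2: [0, 0, -1/2, -8/3, 1/12]
R5 ← R5 + (5/12)·R2: [0, 0, -1/2, 16/3, -47/12]
R4 ← R4 + (1/4)·R3: [0, 0, 0, -25/4, 25/8]
R5 ← R5 + (1/4)·R3: [0, 0, 0, 7/4, -7/8]
R5 ← R5 + (7/25)·R4: [0, 0, 0, 0, 0]
Echelon form has 4 nonzero rows, so rank(P) = 4.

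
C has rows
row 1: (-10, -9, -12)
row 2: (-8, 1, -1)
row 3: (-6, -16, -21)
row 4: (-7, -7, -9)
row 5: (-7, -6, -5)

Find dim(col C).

Row reduce to echelon form.
R2 ← R2 − (4/5)·R1: [0, 41/5, 43/5]
R3 ← R3 − (3/5)·R1: [0, -53/5, -69/5]
R4 ← R4 − (7/10)·R1: [0, -7/10, -3/5]
R5 ← R5 − (7/10)·R1: [0, 3/10, 17/5]
R3 ← R3 + (53/41)·R2: [0, 0, -110/41]
R4 ← R4 + (7/82)·R2: [0, 0, 11/82]
R5 ← R5 − (3/82)·R2: [0, 0, 253/82]
R4 ← R4 + (1/20)·R3: [0, 0, 0]
R5 ← R5 + (23/20)·R3: [0, 0, 0]
Echelon form has 3 nonzero rows, so rank(C) = 3.
The column space has dimension equal to the rank: 3.

3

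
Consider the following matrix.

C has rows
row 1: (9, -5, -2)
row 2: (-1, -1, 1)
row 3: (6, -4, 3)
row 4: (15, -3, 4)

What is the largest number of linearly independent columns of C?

Row reduce to echelon form.
R2 ← R2 + (1/9)·R1: [0, -14/9, 7/9]
R3 ← R3 − (2/3)·R1: [0, -2/3, 13/3]
R4 ← R4 − (5/3)·R1: [0, 16/3, 22/3]
R3 ← R3 − (3/7)·R2: [0, 0, 4]
R4 ← R4 + (24/7)·R2: [0, 0, 10]
R4 ← R4 − (5/2)·R3: [0, 0, 0]
Echelon form has 3 nonzero rows, so rank(C) = 3.
The rank gives the maximum number of linearly independent columns: 3.

3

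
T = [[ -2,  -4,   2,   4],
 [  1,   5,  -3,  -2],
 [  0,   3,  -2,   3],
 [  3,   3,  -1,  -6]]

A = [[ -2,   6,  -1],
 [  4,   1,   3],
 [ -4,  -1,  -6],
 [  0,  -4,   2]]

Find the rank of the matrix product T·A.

3

First compute TA:
[[-20, -34, -14],
 [ 30,  22,  28],
 [ 20,  -7,  27],
 [ 10,  46,   0]]
Now row reduce the product.
R2 ← R2 + (3/2)·R1: [0, -29, 7]
R3 ← R3 + R1: [0, -41, 13]
R4 ← R4 + (1/2)·R1: [0, 29, -7]
R3 ← R3 − (41/29)·R2: [0, 0, 90/29]
R4 ← R4 + R2: [0, 0, 0]
3 nonzero rows, so rank(TA) = 3.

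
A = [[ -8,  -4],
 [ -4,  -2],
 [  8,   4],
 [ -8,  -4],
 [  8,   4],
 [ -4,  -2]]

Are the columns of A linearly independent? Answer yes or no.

no

Row reduce A to echelon form.
R2 ← R2 − (1/2)·R1: [0, 0]
R3 ← R3 + R1: [0, 0]
R4 ← R4 − R1: [0, 0]
R5 ← R5 + R1: [0, 0]
R6 ← R6 − (1/2)·R1: [0, 0]
1 pivot among 2 columns.
Only 1 < 2 pivot columns, so the columns are linearly dependent.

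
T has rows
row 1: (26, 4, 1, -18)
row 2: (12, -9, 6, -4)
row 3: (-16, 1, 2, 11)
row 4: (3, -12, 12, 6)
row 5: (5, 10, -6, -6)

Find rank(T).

Row reduce to echelon form.
R2 ← R2 − (6/13)·R1: [0, -141/13, 72/13, 56/13]
R3 ← R3 + (8/13)·R1: [0, 45/13, 34/13, -1/13]
R4 ← R4 − (3/26)·R1: [0, -162/13, 309/26, 105/13]
R5 ← R5 − (5/26)·R1: [0, 120/13, -161/26, -33/13]
R3 ← R3 + (15/47)·R2: [0, 0, 206/47, 61/47]
R4 ← R4 − (54/47)·R2: [0, 0, 519/94, 147/47]
R5 ← R5 + (40/47)·R2: [0, 0, -139/94, 53/47]
R4 ← R4 − (519/412)·R3: [0, 0, 0, 615/412]
R5 ← R5 + (139/412)·R3: [0, 0, 0, 645/412]
R5 ← R5 − (43/41)·R4: [0, 0, 0, 0]
Echelon form has 4 nonzero rows, so rank(T) = 4.

4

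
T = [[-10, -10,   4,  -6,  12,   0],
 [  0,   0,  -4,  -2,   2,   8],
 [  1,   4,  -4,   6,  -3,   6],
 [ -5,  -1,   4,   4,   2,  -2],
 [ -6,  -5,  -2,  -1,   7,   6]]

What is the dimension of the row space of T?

Row reduce to echelon form.
R3 ← R3 + (1/10)·R1: [0, 3, -18/5, 27/5, -9/5, 6]
R4 ← R4 − (1/2)·R1: [0, 4, 2, 7, -4, -2]
R5 ← R5 − (3/5)·R1: [0, 1, -22/5, 13/5, -1/5, 6]
Swap R2 ↔ R3
R4 ← R4 − (4/3)·R2: [0, 0, 34/5, -1/5, -8/5, -10]
R5 ← R5 − (1/3)·R2: [0, 0, -16/5, 4/5, 2/5, 4]
R4 ← R4 + (17/10)·R3: [0, 0, 0, -18/5, 9/5, 18/5]
R5 ← R5 − (4/5)·R3: [0, 0, 0, 12/5, -6/5, -12/5]
R5 ← R5 + (2/3)·R4: [0, 0, 0, 0, 0, 0]
Echelon form has 4 nonzero rows, so rank(T) = 4.
The row space has dimension equal to the rank: 4.

4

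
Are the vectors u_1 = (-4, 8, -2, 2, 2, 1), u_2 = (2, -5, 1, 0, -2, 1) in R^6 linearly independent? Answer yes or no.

yes

Form the matrix with these vectors as rows and row reduce.
R2 ← R2 + (1/2)·R1: [0, -1, 0, 1, -1, 3/2]
2 nonzero rows, so the 2 vectors span a space of dimension 2.
Since 2 = 2, the vectors are linearly independent.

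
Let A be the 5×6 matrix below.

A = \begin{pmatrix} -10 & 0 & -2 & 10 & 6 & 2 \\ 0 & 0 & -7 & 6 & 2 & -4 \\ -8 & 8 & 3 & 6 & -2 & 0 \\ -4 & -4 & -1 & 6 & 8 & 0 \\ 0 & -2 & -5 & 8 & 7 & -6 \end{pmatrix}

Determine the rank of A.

Row reduce to echelon form.
R3 ← R3 − (4/5)·R1: [0, 8, 23/5, -2, -34/5, -8/5]
R4 ← R4 − (2/5)·R1: [0, -4, -1/5, 2, 28/5, -4/5]
Swap R2 ↔ R3
R4 ← R4 + (1/2)·R2: [0, 0, 21/10, 1, 11/5, -8/5]
R5 ← R5 + (1/4)·R2: [0, 0, -77/20, 15/2, 53/10, -32/5]
R4 ← R4 + (3/10)·R3: [0, 0, 0, 14/5, 14/5, -14/5]
R5 ← R5 − (11/20)·R3: [0, 0, 0, 21/5, 21/5, -21/5]
R5 ← R5 − (3/2)·R4: [0, 0, 0, 0, 0, 0]
Echelon form has 4 nonzero rows, so rank(A) = 4.

4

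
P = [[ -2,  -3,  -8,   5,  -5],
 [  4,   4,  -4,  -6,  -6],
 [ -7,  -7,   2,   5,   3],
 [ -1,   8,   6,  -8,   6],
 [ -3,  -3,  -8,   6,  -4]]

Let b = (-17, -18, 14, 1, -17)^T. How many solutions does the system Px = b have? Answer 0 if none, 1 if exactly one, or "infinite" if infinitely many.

Row reduce the augmented matrix [P | b].
R2 ← R2 + (2)·R1: [0, -2, -20, 4, -16, -52]
R3 ← R3 − (7/2)·R1: [0, 7/2, 30, -25/2, 41/2, 147/2]
R4 ← R4 − (1/2)·R1: [0, 19/2, 10, -21/2, 17/2, 19/2]
R5 ← R5 − (3/2)·R1: [0, 3/2, 4, -3/2, 7/2, 17/2]
R3 ← R3 + (7/4)·R2: [0, 0, -5, -11/2, -15/2, -35/2]
R4 ← R4 + (19/4)·R2: [0, 0, -85, 17/2, -135/2, -475/2]
R5 ← R5 + (3/4)·R2: [0, 0, -11, 3/2, -17/2, -61/2]
R4 ← R4 − (17)·R3: [0, 0, 0, 102, 60, 60]
R5 ← R5 − (11/5)·R3: [0, 0, 0, 68/5, 8, 8]
R5 ← R5 − (2/15)·R4: [0, 0, 0, 0, 0, 0]
The echelon form has 4 nonzero rows, and every pivot lies in the first 5 columns, so rank(P) = rank([P|b]) = 4.
The system is consistent.
rank = 4 < 5 unknowns, so there are infinitely many solutions.

infinite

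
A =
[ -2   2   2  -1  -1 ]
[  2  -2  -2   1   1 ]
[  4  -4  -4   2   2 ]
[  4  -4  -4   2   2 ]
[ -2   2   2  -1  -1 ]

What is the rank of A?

Row reduce to echelon form.
R2 ← R2 + R1: [0, 0, 0, 0, 0]
R3 ← R3 + (2)·R1: [0, 0, 0, 0, 0]
R4 ← R4 + (2)·R1: [0, 0, 0, 0, 0]
R5 ← R5 − R1: [0, 0, 0, 0, 0]
Echelon form has 1 nonzero row, so rank(A) = 1.

1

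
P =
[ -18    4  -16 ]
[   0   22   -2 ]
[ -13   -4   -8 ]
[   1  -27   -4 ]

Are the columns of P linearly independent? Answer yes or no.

yes

Row reduce P to echelon form.
R3 ← R3 − (13/18)·R1: [0, -62/9, 32/9]
R4 ← R4 + (1/18)·R1: [0, -241/9, -44/9]
R3 ← R3 + (31/99)·R2: [0, 0, 290/99]
R4 ← R4 + (241/198)·R2: [0, 0, -725/99]
R4 ← R4 + (5/2)·R3: [0, 0, 0]
3 pivots among 3 columns.
Every column is a pivot column, so the columns are linearly independent.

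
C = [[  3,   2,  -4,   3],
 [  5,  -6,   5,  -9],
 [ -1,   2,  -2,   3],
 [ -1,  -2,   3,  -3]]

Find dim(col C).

2

Row reduce to echelon form.
R2 ← R2 − (5/3)·R1: [0, -28/3, 35/3, -14]
R3 ← R3 + (1/3)·R1: [0, 8/3, -10/3, 4]
R4 ← R4 + (1/3)·R1: [0, -4/3, 5/3, -2]
R3 ← R3 + (2/7)·R2: [0, 0, 0, 0]
R4 ← R4 − (1/7)·R2: [0, 0, 0, 0]
Echelon form has 2 nonzero rows, so rank(C) = 2.
The column space has dimension equal to the rank: 2.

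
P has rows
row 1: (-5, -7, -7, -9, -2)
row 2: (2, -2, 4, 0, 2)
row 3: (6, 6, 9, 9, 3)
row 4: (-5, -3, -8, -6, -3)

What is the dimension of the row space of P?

Row reduce to echelon form.
R2 ← R2 + (2/5)·R1: [0, -24/5, 6/5, -18/5, 6/5]
R3 ← R3 + (6/5)·R1: [0, -12/5, 3/5, -9/5, 3/5]
R4 ← R4 − R1: [0, 4, -1, 3, -1]
R3 ← R3 − (1/2)·R2: [0, 0, 0, 0, 0]
R4 ← R4 + (5/6)·R2: [0, 0, 0, 0, 0]
Echelon form has 2 nonzero rows, so rank(P) = 2.
The row space has dimension equal to the rank: 2.

2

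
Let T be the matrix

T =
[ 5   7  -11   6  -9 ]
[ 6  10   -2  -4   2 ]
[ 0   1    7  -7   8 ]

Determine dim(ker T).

3

Row reduce to echelon form.
R2 ← R2 − (6/5)·R1: [0, 8/5, 56/5, -56/5, 64/5]
R3 ← R3 − (5/8)·R2: [0, 0, 0, 0, 0]
2 nonzero rows, so rank(T) = 2.
T has 5 columns; by rank–nullity, nullity = 5 − 2 = 3.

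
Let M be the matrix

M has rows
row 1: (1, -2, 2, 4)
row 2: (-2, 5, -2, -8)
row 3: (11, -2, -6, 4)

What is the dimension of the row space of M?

3

Row reduce to echelon form.
R2 ← R2 + (2)·R1: [0, 1, 2, 0]
R3 ← R3 − (11)·R1: [0, 20, -28, -40]
R3 ← R3 − (20)·R2: [0, 0, -68, -40]
Echelon form has 3 nonzero rows, so rank(M) = 3.
The row space has dimension equal to the rank: 3.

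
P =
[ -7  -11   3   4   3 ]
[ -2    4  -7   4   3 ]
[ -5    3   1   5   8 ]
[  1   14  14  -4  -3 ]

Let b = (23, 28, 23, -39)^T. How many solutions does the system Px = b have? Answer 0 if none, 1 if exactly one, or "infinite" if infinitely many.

Row reduce the augmented matrix [P | b].
R2 ← R2 − (2/7)·R1: [0, 50/7, -55/7, 20/7, 15/7, 150/7]
R3 ← R3 − (5/7)·R1: [0, 76/7, -8/7, 15/7, 41/7, 46/7]
R4 ← R4 + (1/7)·R1: [0, 87/7, 101/7, -24/7, -18/7, -250/7]
R3 ← R3 − (38/25)·R2: [0, 0, 54/5, -11/5, 13/5, -26]
R4 ← R4 − (87/50)·R2: [0, 0, 281/10, -42/5, -63/10, -73]
R4 ← R4 − (281/108)·R3: [0, 0, 0, -289/108, -1411/108, -289/54]
The echelon form has 4 nonzero rows, and every pivot lies in the first 5 columns, so rank(P) = rank([P|b]) = 4.
The system is consistent.
rank = 4 < 5 unknowns, so there are infinitely many solutions.

infinite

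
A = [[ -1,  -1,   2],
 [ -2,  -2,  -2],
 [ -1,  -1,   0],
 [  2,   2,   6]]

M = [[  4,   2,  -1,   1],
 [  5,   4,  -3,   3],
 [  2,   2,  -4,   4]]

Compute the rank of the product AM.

First compute AM:
[[ -5,  -2,  -4,   4],
 [-22, -16,  16, -16],
 [ -9,  -6,   4,  -4],
 [ 30,  24, -32,  32]]
Now row reduce the product.
R2 ← R2 − (22/5)·R1: [0, -36/5, 168/5, -168/5]
R3 ← R3 − (9/5)·R1: [0, -12/5, 56/5, -56/5]
R4 ← R4 + (6)·R1: [0, 12, -56, 56]
R3 ← R3 − (1/3)·R2: [0, 0, 0, 0]
R4 ← R4 + (5/3)·R2: [0, 0, 0, 0]
2 nonzero rows, so rank(AM) = 2.

2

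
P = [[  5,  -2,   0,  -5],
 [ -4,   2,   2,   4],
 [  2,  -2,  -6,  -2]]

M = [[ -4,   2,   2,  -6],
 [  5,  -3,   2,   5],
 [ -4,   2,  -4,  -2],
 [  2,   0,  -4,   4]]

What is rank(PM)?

2

First compute PM:
[[-40,  16,  26, -60],
 [ 26, -10, -28,  46],
 [  2,  -2,  32, -18]]
Now row reduce the product.
R2 ← R2 + (13/20)·R1: [0, 2/5, -111/10, 7]
R3 ← R3 + (1/20)·R1: [0, -6/5, 333/10, -21]
R3 ← R3 + (3)·R2: [0, 0, 0, 0]
2 nonzero rows, so rank(PM) = 2.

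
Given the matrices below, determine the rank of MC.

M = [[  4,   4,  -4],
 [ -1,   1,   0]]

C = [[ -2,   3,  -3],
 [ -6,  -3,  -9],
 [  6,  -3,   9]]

First compute MC:
[[-56,  12, -84],
 [ -4,  -6,  -6]]
Now row reduce the product.
R2 ← R2 − (1/14)·R1: [0, -48/7, 0]
2 nonzero rows, so rank(MC) = 2.

2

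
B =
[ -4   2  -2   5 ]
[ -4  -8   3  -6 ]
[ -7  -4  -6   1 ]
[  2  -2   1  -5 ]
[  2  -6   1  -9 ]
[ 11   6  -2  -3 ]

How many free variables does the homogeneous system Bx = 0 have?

Row reduce to echelon form.
R2 ← R2 − R1: [0, -10, 5, -11]
R3 ← R3 − (7/4)·R1: [0, -15/2, -5/2, -31/4]
R4 ← R4 + (1/2)·R1: [0, -1, 0, -5/2]
R5 ← R5 + (1/2)·R1: [0, -5, 0, -13/2]
R6 ← R6 + (11/4)·R1: [0, 23/2, -15/2, 43/4]
R3 ← R3 − (3/4)·R2: [0, 0, -25/4, 1/2]
R4 ← R4 − (1/10)·R2: [0, 0, -1/2, -7/5]
R5 ← R5 − (1/2)·R2: [0, 0, -5/2, -1]
R6 ← R6 + (23/20)·R2: [0, 0, -7/4, -19/10]
R4 ← R4 − (2/25)·R3: [0, 0, 0, -36/25]
R5 ← R5 − (2/5)·R3: [0, 0, 0, -6/5]
R6 ← R6 − (7/25)·R3: [0, 0, 0, -51/25]
R5 ← R5 − (5/6)·R4: [0, 0, 0, 0]
R6 ← R6 − (17/12)·R4: [0, 0, 0, 0]
4 nonzero rows, so rank(B) = 4.
B has 4 columns; by rank–nullity, nullity = 4 − 4 = 0.

0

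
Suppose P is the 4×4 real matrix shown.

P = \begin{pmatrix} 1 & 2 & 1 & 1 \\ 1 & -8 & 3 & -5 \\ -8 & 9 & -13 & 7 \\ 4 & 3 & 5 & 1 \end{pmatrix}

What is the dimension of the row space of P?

2

Row reduce to echelon form.
R2 ← R2 − R1: [0, -10, 2, -6]
R3 ← R3 + (8)·R1: [0, 25, -5, 15]
R4 ← R4 − (4)·R1: [0, -5, 1, -3]
R3 ← R3 + (5/2)·R2: [0, 0, 0, 0]
R4 ← R4 − (1/2)·R2: [0, 0, 0, 0]
Echelon form has 2 nonzero rows, so rank(P) = 2.
The row space has dimension equal to the rank: 2.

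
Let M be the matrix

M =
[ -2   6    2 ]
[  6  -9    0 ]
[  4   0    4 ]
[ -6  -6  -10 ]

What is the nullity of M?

Row reduce to echelon form.
R2 ← R2 + (3)·R1: [0, 9, 6]
R3 ← R3 + (2)·R1: [0, 12, 8]
R4 ← R4 − (3)·R1: [0, -24, -16]
R3 ← R3 − (4/3)·R2: [0, 0, 0]
R4 ← R4 + (8/3)·R2: [0, 0, 0]
2 nonzero rows, so rank(M) = 2.
M has 3 columns; by rank–nullity, nullity = 3 − 2 = 1.

1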